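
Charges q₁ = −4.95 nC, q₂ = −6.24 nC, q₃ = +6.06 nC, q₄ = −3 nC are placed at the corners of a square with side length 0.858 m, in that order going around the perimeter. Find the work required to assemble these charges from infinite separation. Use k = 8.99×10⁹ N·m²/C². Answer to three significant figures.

The work to assemble the configuration equals its total potential energy, U = Σ kqᵢqⱼ/rᵢⱼ over all pairs.
The four side pairs have separation 0.858 m and the two diagonal pairs 1.21 m.
Summing all 6 pair terms gives U = -1.91×10⁻⁷ J.

-1.91×10⁻⁷ J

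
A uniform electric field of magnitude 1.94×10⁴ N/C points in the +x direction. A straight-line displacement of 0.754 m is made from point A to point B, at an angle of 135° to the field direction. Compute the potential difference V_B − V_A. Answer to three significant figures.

Only the component of displacement along E changes the potential: ΔV = −E·d·cosθ.
ΔV = −(1.94×10⁴ V/m)(0.754 m)cos135° = 1.03×10⁴ V.

1.03×10⁴ V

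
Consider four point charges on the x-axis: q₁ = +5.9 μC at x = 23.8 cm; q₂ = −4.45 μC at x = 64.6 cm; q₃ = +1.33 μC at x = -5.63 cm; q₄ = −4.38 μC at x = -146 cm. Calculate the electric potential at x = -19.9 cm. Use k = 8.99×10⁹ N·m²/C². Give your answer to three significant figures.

1.27×10⁵ V

The total potential is the scalar sum of each charge's contribution, V = Σ kqᵢ/rᵢ.
Distances from the field point to each charge: r₁ = 0.437 m, r₂ = 0.845 m, r₃ = 0.143 m, r₄ = 1.26 m.
V = k[(5.90×10⁻⁶)/(0.437) + (-4.45×10⁻⁶)/(0.845) + (1.33×10⁻⁶)/(0.143) + (-4.38×10⁻⁶)/(1.26)] = 1.27×10⁵ V.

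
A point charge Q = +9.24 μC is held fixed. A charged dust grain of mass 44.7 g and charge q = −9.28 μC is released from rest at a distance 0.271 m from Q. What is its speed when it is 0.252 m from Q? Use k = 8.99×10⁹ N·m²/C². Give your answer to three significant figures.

3.10 m/s

Only the electrostatic force acts, so mechanical energy is conserved: ½mv² = U₁ − U₂ = kQq(1/r₁ − 1/r₂).
U₁ − U₂ = (8.99×10⁹ N·m²/C²)(9.24×10⁻⁶ C)(-9.28×10⁻⁶ C)(1/0.271 − 1/0.252) = 0.214 J.
v = √(2·0.214/0.0447) = 3.10 m/s.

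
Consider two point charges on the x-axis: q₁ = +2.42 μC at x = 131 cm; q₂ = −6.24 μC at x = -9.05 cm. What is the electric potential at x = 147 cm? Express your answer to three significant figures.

1.00×10⁵ V

The total potential is the scalar sum of each charge's contribution, V = Σ kqᵢ/rᵢ.
Distances from the field point to each charge: r₁ = 0.160 m, r₂ = 1.56 m.
V = k[(2.42×10⁻⁶)/(0.160) + (-6.24×10⁻⁶)/(1.56)] = 1.00×10⁵ V.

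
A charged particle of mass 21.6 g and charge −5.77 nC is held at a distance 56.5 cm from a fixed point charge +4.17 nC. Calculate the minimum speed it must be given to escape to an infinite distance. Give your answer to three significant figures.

To just escape, total mechanical energy must reach zero at infinity: ½mv²_min + U = 0, so ½mv²_min = −U = |kQq|/r.
|U| = |kQq|/r = (8.99×10⁹ N·m²/C²)(4.17×10⁻⁹)(5.77×10⁻⁹)/(0.565) = 3.83×10⁻⁷ J.
v_min = √(2|U|/m) = √(2·3.83×10⁻⁷/0.0216) = 5.95×10⁻³ m/s.

5.95×10⁻³ m/s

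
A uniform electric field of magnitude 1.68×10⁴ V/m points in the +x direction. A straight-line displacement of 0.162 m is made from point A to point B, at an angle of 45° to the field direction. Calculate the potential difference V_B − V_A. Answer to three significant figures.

Only the component of displacement along E changes the potential: ΔV = −E·d·cosθ.
ΔV = −(1.68×10⁴ V/m)(0.162 m)cos45° = -1920 V.

-1920 V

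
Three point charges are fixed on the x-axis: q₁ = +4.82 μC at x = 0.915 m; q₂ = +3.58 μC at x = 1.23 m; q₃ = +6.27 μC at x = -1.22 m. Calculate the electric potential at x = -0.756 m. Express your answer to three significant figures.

1.64×10⁵ V

Electric potential is a scalar, so the contributions from each charge add algebraically: V = Σ kqᵢ/rᵢ.
Distances from the field point to each charge: r₁ = 1.67 m, r₂ = 1.99 m, r₃ = 0.464 m.
V = k[(4.82×10⁻⁶)/(1.67) + (3.58×10⁻⁶)/(1.99) + (6.27×10⁻⁶)/(0.464)] = 1.64×10⁵ V.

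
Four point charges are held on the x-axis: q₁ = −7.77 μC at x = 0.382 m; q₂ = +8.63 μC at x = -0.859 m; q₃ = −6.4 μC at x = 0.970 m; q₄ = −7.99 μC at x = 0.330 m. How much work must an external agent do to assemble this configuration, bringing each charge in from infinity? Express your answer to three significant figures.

The assembly work is the sum of pairwise potential energies, U = Σ_{i<j} kqᵢqⱼ/rᵢⱼ.
Pair separations: r₁₂ = 1.24 m, r₁₃ = 0.588 m, r₁₄ = 0.0520 m, r₂₃ = 1.83 m, r₂₄ = 1.19 m, r₃₄ = 0.640 m.
Summing all 6 pair terms gives U = 10.9 J.

10.9 J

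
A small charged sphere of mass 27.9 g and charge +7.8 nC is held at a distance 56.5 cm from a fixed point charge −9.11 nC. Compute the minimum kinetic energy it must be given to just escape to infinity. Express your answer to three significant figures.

To just escape, total mechanical energy must reach zero at infinity: ½mv²_min + U = 0, so ½mv²_min = −U = |kQq|/r.
|U| = |kQq|/r = (8.99×10⁹ N·m²/C²)(9.11×10⁻⁹)(7.80×10⁻⁹)/(0.565) = 1.13×10⁻⁶ J.

1.13×10⁻⁶ J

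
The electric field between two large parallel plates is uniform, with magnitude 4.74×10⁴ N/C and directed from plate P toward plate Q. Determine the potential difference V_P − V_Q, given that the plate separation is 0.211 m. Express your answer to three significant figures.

1.00×10⁴ V

In a uniform field, potential decreases in the direction of E: ΔV = −E·d for a displacement d parallel to E.
Going from Q to P is a displacement of 0.211 m opposite to the field, so V_P − V_Q = +Ed = 1.00×10⁴ V.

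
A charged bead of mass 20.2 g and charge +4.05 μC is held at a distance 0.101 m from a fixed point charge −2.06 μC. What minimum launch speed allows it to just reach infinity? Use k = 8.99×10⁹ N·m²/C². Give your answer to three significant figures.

8.57 m/s

To just escape, total mechanical energy must reach zero at infinity: ½mv²_min + U = 0, so ½mv²_min = −U = |kQq|/r.
|U| = |kQq|/r = (8.99×10⁹ N·m²/C²)(2.06×10⁻⁶)(4.05×10⁻⁶)/(0.101) = 0.743 J.
v_min = √(2|U|/m) = √(2·0.743/0.0202) = 8.57 m/s.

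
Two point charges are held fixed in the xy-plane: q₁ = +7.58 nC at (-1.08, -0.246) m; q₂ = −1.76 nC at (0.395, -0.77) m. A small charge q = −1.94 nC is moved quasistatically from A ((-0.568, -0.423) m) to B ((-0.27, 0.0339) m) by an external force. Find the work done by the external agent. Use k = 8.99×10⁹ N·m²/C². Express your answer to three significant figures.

For quasistatic motion the external work equals the change in potential energy: W_ext = qΔV = q(V_B − V_A).
At A: distances to the source charges are 0.542 m, 1.02 m; V_A = Σ kqᵢ/rᵢ = 110 V.
At B: distances to the source charges are 0.857 m, 1.04 m; V_B = Σ kqᵢ/rᵢ = 64.3 V.
ΔV = V_B − V_A = -46.0 V.
W_ext = qΔV = (-1.94×10⁻⁹ C)(-46.0 V) = 8.92×10⁻⁸ J.

8.92×10⁻⁸ J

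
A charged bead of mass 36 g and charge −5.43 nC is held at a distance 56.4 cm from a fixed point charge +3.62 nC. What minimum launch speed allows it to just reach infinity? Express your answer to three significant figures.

To just escape, total mechanical energy must reach zero at infinity: ½mv²_min + U = 0, so ½mv²_min = −U = |kQq|/r.
|U| = |kQq|/r = (8.99×10⁹ N·m²/C²)(3.62×10⁻⁹)(5.43×10⁻⁹)/(0.564) = 3.13×10⁻⁷ J.
v_min = √(2|U|/m) = √(2·3.13×10⁻⁷/0.0360) = 4.17×10⁻³ m/s.

4.17×10⁻³ m/s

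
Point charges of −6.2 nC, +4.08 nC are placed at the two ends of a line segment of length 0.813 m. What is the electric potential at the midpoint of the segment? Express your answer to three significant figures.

-46.9 V

The total potential is the scalar sum of each charge's contribution, V = Σ kqᵢ/rᵢ.
Each charge is 0.406 m from the midpoint.
V = k[(-6.20×10⁻⁹)/(0.406) + (4.08×10⁻⁹)/(0.406)] = -46.9 V.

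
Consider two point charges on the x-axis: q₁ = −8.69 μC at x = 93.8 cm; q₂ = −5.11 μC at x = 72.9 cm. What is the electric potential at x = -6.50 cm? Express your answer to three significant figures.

Electric potential is a scalar, so the contributions from each charge add algebraically: V = Σ kqᵢ/rᵢ.
Distances from the field point to each charge: r₁ = 1.00 m, r₂ = 0.794 m.
V = k[(-8.69×10⁻⁶)/(1.00) + (-5.11×10⁻⁶)/(0.794)] = -1.36×10⁵ V.

-1.36×10⁵ V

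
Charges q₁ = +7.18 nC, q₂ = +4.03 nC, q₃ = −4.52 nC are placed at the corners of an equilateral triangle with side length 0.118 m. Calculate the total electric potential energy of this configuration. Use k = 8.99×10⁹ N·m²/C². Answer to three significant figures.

-1.66×10⁻⁶ J

The work to assemble the configuration equals its total potential energy, U = Σ kqᵢqⱼ/rᵢⱼ over all pairs.
All three pair separations equal the side length, 0.118 m.
U = (2.20×10⁻⁶) + (-2.47×10⁻⁶) + (-1.39×10⁻⁶) = -1.66×10⁻⁶ J.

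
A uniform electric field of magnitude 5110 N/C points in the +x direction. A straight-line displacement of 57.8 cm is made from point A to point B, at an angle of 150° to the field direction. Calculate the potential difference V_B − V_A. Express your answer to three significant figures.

Only the component of displacement along E changes the potential: ΔV = −E·d·cosθ.
ΔV = −(5110 V/m)(0.578 m)cos150° = 2560 V.

2560 V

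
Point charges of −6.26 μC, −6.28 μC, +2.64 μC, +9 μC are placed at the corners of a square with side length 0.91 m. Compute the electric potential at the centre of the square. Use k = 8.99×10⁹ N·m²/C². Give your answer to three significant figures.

The total potential is the scalar sum of each charge's contribution, V = Σ kqᵢ/rᵢ.
The distance from each corner to the centre is a√2/2 = 0.643 m.
V = k[(-6.26×10⁻⁶)/(0.643) + (-6.28×10⁻⁶)/(0.643) + (2.64×10⁻⁶)/(0.643) + (9.00×10⁻⁶)/(0.643)] = -1.26×10⁴ V.

-1.26×10⁴ V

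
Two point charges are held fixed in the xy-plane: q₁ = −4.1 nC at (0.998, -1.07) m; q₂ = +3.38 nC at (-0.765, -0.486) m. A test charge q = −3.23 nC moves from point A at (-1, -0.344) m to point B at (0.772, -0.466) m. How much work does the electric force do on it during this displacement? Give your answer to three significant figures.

-4.22×10⁻⁷ J

The work done by the electric force is W_field = −ΔU = −q(V_B − V_A) = q(V_A − V_B).
At A: distances to the source charges are 2.13 m, 0.275 m; V_A = Σ kqᵢ/rᵢ = 93.3 V.
At B: distances to the source charges are 0.645 m, 1.54 m; V_B = Σ kqᵢ/rᵢ = -37.4 V.
ΔV = V_B − V_A = -131 V.
W_field = −qΔV = −(-3.23×10⁻⁹ C)(-131 V) = -4.22×10⁻⁷ J.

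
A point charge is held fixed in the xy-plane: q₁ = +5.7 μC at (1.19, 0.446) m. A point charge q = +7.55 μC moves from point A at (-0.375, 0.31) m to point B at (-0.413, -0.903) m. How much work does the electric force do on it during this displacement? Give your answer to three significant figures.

The work done by the electric force is W_field = −ΔU = −q(V_B − V_A) = q(V_A − V_B).
At A: distance to the source charge is 1.57 m; V_A = kq₁/r = 3.26×10⁴ V.
At B: distance to the source charge is 2.10 m; V_B = kq₁/r = 2.45×10⁴ V.
ΔV = V_B − V_A = -8160 V.
W_field = −qΔV = −(7.55×10⁻⁶ C)(-8160 V) = 0.0616 J.

0.0616 J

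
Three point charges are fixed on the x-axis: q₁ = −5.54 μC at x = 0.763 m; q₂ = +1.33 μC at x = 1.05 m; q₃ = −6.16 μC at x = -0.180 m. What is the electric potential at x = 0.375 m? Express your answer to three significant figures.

The total potential is the scalar sum of each charge's contribution, V = Σ kqᵢ/rᵢ.
Distances from the field point to each charge: r₁ = 0.388 m, r₂ = 0.675 m, r₃ = 0.555 m.
V = k[(-5.54×10⁻⁶)/(0.388) + (1.33×10⁻⁶)/(0.675) + (-6.16×10⁻⁶)/(0.555)] = -2.10×10⁵ V.

-2.10×10⁵ V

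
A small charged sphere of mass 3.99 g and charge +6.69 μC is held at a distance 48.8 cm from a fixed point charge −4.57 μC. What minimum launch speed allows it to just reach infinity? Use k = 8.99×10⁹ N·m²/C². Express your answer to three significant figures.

To just escape, total mechanical energy must reach zero at infinity: ½mv²_min + U = 0, so ½mv²_min = −U = |kQq|/r.
|U| = |kQq|/r = (8.99×10⁹ N·m²/C²)(4.57×10⁻⁶)(6.69×10⁻⁶)/(0.488) = 0.563 J.
v_min = √(2|U|/m) = √(2·0.563/3.99×10⁻³) = 16.8 m/s.

16.8 m/s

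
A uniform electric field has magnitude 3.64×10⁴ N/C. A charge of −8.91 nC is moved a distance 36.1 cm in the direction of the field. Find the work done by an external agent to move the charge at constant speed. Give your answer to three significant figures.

1.17×10⁻⁴ J

The potential change for a displacement 36.1 cm in the direction of the field is ΔV = −Ed = -1.31×10⁴ V.
W_ext = qΔV = 1.17×10⁻⁴ J.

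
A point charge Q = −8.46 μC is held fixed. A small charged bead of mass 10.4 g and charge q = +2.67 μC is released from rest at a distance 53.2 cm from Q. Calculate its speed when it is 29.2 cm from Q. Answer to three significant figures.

Only the electrostatic force acts, so mechanical energy is conserved: ½mv² = U₁ − U₂ = kQq(1/r₁ − 1/r₂).
U₁ − U₂ = (8.99×10⁹ N·m²/C²)(-8.46×10⁻⁶ C)(2.67×10⁻⁶ C)(1/0.532 − 1/0.292) = 0.314 J.
v = √(2·0.314/0.0104) = 7.77 m/s.

7.77 m/s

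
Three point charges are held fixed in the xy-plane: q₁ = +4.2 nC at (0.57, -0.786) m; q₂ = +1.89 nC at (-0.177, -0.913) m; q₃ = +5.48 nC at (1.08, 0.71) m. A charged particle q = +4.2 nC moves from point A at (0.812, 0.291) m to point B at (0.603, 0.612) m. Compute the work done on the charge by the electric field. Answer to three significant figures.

2.55×10⁻⁸ J

The work done by the electric force is W_field = −ΔU = −q(V_B − V_A) = q(V_A − V_B).
At A: distances to the source charges are 1.10 m, 1.56 m, 0.497 m; V_A = Σ kqᵢ/rᵢ = 144 V.
At B: distances to the source charges are 1.40 m, 1.71 m, 0.487 m; V_B = Σ kqᵢ/rᵢ = 138 V.
ΔV = V_B − V_A = -6.07 V.
W_field = −qΔV = −(4.20×10⁻⁹ C)(-6.07 V) = 2.55×10⁻⁸ J.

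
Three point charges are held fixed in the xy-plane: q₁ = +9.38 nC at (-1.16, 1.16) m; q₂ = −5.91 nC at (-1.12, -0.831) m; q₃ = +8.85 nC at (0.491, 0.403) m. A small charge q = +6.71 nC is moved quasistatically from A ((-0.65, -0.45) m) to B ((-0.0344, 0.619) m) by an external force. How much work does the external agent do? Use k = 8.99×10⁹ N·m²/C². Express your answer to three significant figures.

For quasistatic motion the external work equals the change in potential energy: W_ext = qΔV = q(V_B − V_A).
At A: distances to the source charges are 1.69 m, 0.605 m, 1.42 m; V_A = Σ kqᵢ/rᵢ = 18.0 V.
At B: distances to the source charges are 1.25 m, 1.81 m, 0.568 m; V_B = Σ kqᵢ/rᵢ = 178 V.
ΔV = V_B − V_A = 160 V.
W_ext = qΔV = (6.71×10⁻⁹ C)(160 V) = 1.08×10⁻⁶ J.

1.08×10⁻⁶ J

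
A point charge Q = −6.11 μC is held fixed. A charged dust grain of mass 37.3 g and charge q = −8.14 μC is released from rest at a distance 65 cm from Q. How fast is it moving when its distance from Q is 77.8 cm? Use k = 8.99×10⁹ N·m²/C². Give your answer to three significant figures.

Only the electrostatic force acts, so mechanical energy is conserved: ½mv² = U₁ − U₂ = kQq(1/r₁ − 1/r₂).
U₁ − U₂ = (8.99×10⁹ N·m²/C²)(-6.11×10⁻⁶ C)(-8.14×10⁻⁶ C)(1/0.650 − 1/0.778) = 0.113 J.
v = √(2·0.113/0.0373) = 2.46 m/s.

2.46 m/s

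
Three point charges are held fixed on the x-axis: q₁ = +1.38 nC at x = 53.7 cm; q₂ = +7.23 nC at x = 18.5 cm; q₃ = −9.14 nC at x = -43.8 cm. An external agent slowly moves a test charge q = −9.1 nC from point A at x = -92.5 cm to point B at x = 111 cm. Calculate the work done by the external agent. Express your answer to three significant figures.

For quasistatic motion the external work equals the change in potential energy: W_ext = qΔV = q(V_B − V_A).
At A: distances to the source charges are 1.46 m, 1.11 m, 0.487 m; V_A = Σ kqᵢ/rᵢ = -102 V.
At B: distances to the source charges are 0.573 m, 0.925 m, 1.55 m; V_B = Σ kqᵢ/rᵢ = 38.8 V.
ΔV = V_B − V_A = 141 V.
W_ext = qΔV = (-9.10×10⁻⁹ C)(141 V) = -1.28×10⁻⁶ J.

-1.28×10⁻⁶ J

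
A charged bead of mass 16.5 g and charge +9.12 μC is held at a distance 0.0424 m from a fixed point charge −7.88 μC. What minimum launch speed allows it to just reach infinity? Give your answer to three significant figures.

43.0 m/s

To just escape, total mechanical energy must reach zero at infinity: ½mv²_min + U = 0, so ½mv²_min = −U = |kQq|/r.
|U| = |kQq|/r = (8.99×10⁹ N·m²/C²)(7.88×10⁻⁶)(9.12×10⁻⁶)/(0.0424) = 15.2 J.
v_min = √(2|U|/m) = √(2·15.2/0.0165) = 43.0 m/s.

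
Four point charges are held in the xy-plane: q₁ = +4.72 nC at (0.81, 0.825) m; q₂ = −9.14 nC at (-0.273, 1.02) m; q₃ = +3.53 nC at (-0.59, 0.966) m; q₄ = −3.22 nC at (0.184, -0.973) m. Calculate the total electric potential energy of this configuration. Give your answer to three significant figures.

The assembly work is the sum of pairwise potential energies, U = Σ_{i<j} kqᵢqⱼ/rᵢⱼ.
Pair separations: r₁₂ = 1.10 m, r₁₃ = 1.41 m, r₁₄ = 1.90 m, r₂₃ = 0.322 m, r₂₄ = 2.04 m, r₃₄ = 2.09 m.
Summing all 6 pair terms gives U = -1.14×10⁻⁶ J.

-1.14×10⁻⁶ J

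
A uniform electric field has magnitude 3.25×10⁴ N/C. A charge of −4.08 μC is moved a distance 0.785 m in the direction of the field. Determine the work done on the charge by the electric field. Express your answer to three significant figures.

-0.104 J

The potential change for a displacement 0.785 m in the direction of the field is ΔV = −Ed = -2.55×10⁴ V.
W_field = −qΔV = -0.104 J.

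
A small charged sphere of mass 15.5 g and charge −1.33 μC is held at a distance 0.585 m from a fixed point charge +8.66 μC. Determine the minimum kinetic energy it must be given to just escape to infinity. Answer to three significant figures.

0.177 J

To just escape, total mechanical energy must reach zero at infinity: ½mv²_min + U = 0, so ½mv²_min = −U = |kQq|/r.
|U| = |kQq|/r = (8.99×10⁹ N·m²/C²)(8.66×10⁻⁶)(1.33×10⁻⁶)/(0.585) = 0.177 J.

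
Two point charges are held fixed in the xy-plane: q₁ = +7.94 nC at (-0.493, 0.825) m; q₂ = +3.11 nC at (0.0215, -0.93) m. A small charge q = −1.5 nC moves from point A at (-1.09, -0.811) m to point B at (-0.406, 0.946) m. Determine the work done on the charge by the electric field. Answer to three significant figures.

The work done by the electric force is W_field = −ΔU = −q(V_B − V_A) = q(V_A − V_B).
At A: distances to the source charges are 1.74 m, 1.12 m; V_A = Σ kqᵢ/rᵢ = 66.0 V.
At B: distances to the source charges are 0.149 m, 1.92 m; V_B = Σ kqᵢ/rᵢ = 493 V.
ΔV = V_B − V_A = 427 V.
W_field = −qΔV = −(-1.50×10⁻⁹ C)(427 V) = 6.41×10⁻⁷ J.

6.41×10⁻⁷ J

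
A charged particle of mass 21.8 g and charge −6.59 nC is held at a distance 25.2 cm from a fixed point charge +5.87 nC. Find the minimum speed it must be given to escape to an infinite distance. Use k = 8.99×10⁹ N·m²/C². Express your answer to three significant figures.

To just escape, total mechanical energy must reach zero at infinity: ½mv²_min + U = 0, so ½mv²_min = −U = |kQq|/r.
|U| = |kQq|/r = (8.99×10⁹ N·m²/C²)(5.87×10⁻⁹)(6.59×10⁻⁹)/(0.252) = 1.38×10⁻⁶ J.
v_min = √(2|U|/m) = √(2·1.38×10⁻⁶/0.0218) = 0.0113 m/s.

0.0113 m/s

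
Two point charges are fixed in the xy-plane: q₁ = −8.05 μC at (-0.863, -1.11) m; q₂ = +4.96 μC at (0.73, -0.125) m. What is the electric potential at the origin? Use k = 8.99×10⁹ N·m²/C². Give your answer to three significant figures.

The total potential is the scalar sum of each charge's contribution, V = Σ kqᵢ/rᵢ.
Distances from the field point to each charge: r₁ = 1.41 m, r₂ = 0.741 m.
V = k[(-8.05×10⁻⁶)/(1.41) + (4.96×10⁻⁶)/(0.741)] = 8730 V.

8730 V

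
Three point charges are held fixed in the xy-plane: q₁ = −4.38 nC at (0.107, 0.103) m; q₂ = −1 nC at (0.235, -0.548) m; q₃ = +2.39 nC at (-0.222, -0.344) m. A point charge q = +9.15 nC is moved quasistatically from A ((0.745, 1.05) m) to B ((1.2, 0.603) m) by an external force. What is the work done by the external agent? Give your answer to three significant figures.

For quasistatic motion the external work equals the change in potential energy: W_ext = qΔV = q(V_B − V_A).
At A: distances to the source charges are 1.14 m, 1.68 m, 1.70 m; V_A = Σ kqᵢ/rᵢ = -27.2 V.
At B: distances to the source charges are 1.20 m, 1.50 m, 1.71 m; V_B = Σ kqᵢ/rᵢ = -26.2 V.
ΔV = V_B − V_A = 1.01 V.
W_ext = qΔV = (9.15×10⁻⁹ C)(1.01 V) = 9.24×10⁻⁹ J.

9.24×10⁻⁹ J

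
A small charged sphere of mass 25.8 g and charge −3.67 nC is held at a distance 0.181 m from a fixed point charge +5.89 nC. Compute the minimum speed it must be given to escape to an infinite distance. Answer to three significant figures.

9.12×10⁻³ m/s

To just escape, total mechanical energy must reach zero at infinity: ½mv²_min + U = 0, so ½mv²_min = −U = |kQq|/r.
|U| = |kQq|/r = (8.99×10⁹ N·m²/C²)(5.89×10⁻⁹)(3.67×10⁻⁹)/(0.181) = 1.07×10⁻⁶ J.
v_min = √(2|U|/m) = √(2·1.07×10⁻⁶/0.0258) = 9.12×10⁻³ m/s.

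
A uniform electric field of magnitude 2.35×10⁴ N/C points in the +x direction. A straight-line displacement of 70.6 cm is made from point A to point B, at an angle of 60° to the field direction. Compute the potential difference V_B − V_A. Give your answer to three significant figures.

-8300 V

Only the component of displacement along E changes the potential: ΔV = −E·d·cosθ.
ΔV = −(2.35×10⁴ V/m)(0.706 m)cos60° = -8300 V.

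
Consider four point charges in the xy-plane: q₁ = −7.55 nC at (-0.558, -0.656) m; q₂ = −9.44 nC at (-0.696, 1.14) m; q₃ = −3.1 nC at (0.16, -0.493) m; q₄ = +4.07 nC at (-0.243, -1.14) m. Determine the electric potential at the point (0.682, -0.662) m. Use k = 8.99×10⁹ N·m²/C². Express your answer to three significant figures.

Electric potential is a scalar, so the contributions from each charge add algebraically: V = Σ kqᵢ/rᵢ.
Distances from the field point to each charge: r₁ = 1.24 m, r₂ = 2.27 m, r₃ = 0.549 m, r₄ = 1.04 m.
V = k[(-7.55×10⁻⁹)/(1.24) + (-9.44×10⁻⁹)/(2.27) + (-3.10×10⁻⁹)/(0.549) + (4.07×10⁻⁹)/(1.04)] = -108 V.

-108 V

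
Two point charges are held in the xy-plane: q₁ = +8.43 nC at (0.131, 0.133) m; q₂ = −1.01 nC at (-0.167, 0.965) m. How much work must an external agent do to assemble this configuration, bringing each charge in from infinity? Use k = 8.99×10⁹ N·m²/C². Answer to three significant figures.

The work to assemble the configuration equals its total potential energy, U = Σ kqᵢqⱼ/rᵢⱼ over all pairs.
Pair separations: r₁₂ = 0.884 m.
U = (-8.66×10⁻⁸) = -8.66×10⁻⁸ J.

-8.66×10⁻⁸ J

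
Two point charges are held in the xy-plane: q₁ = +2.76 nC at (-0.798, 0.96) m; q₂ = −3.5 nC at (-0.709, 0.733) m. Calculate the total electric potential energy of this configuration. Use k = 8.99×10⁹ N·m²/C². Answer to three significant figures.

-3.56×10⁻⁷ J

The work to assemble the configuration equals its total potential energy, U = Σ kqᵢqⱼ/rᵢⱼ over all pairs.
Pair separations: r₁₂ = 0.244 m.
U = (-3.56×10⁻⁷) = -3.56×10⁻⁷ J.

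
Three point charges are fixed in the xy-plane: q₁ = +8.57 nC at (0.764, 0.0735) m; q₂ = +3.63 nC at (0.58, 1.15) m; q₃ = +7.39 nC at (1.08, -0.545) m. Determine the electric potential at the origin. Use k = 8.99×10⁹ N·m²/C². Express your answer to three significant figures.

181 V

The total potential is the scalar sum of each charge's contribution, V = Σ kqᵢ/rᵢ.
Distances from the field point to each charge: r₁ = 0.768 m, r₂ = 1.29 m, r₃ = 1.21 m.
V = k[(8.57×10⁻⁹)/(0.768) + (3.63×10⁻⁹)/(1.29) + (7.39×10⁻⁹)/(1.21)] = 181 V.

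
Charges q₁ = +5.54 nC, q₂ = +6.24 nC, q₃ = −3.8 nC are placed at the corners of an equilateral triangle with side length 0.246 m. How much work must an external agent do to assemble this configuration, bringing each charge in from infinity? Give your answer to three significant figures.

-3.73×10⁻⁷ J

The work to assemble the configuration equals its total potential energy, U = Σ kqᵢqⱼ/rᵢⱼ over all pairs.
All three pair separations equal the side length, 0.246 m.
U = (1.26×10⁻⁶) + (-7.69×10⁻⁷) + (-8.67×10⁻⁷) = -3.73×10⁻⁷ J.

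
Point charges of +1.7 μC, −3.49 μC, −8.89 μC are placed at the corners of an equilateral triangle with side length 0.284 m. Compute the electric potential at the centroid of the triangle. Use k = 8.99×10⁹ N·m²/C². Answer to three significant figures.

Electric potential is a scalar, so the contributions from each charge add algebraically: V = Σ kqᵢ/rᵢ.
The distance from each vertex to the centroid is a/√3 = 0.164 m.
V = k[(1.70×10⁻⁶)/(0.164) + (-3.49×10⁻⁶)/(0.164) + (-8.89×10⁻⁶)/(0.164)] = -5.86×10⁵ V.

-5.86×10⁵ V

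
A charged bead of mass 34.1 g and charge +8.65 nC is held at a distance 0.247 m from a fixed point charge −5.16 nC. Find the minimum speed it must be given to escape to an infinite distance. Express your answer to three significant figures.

To just escape, total mechanical energy must reach zero at infinity: ½mv²_min + U = 0, so ½mv²_min = −U = |kQq|/r.
|U| = |kQq|/r = (8.99×10⁹ N·m²/C²)(5.16×10⁻⁹)(8.65×10⁻⁹)/(0.247) = 1.62×10⁻⁶ J.
v_min = √(2|U|/m) = √(2·1.62×10⁻⁶/0.0341) = 9.76×10⁻³ m/s.

9.76×10⁻³ m/s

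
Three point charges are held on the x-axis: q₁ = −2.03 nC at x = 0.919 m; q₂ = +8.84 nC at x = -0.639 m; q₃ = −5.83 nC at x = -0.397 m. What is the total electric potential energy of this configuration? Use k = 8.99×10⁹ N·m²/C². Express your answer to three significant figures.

The work to assemble the configuration equals its total potential energy, U = Σ kqᵢqⱼ/rᵢⱼ over all pairs.
Pair separations: r₁₂ = 1.56 m, r₁₃ = 1.32 m, r₂₃ = 0.242 m.
U = (-1.04×10⁻⁷) + (8.08×10⁻⁸) + (-1.91×10⁻⁶) = -1.94×10⁻⁶ J.

-1.94×10⁻⁶ J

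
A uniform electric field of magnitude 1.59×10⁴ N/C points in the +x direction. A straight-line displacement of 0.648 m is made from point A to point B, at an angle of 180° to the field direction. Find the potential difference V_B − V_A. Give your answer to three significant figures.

1.03×10⁴ V

Only the component of displacement along E changes the potential: ΔV = −E·d·cosθ.
ΔV = −(1.59×10⁴ V/m)(0.648 m)cos180° = 1.03×10⁴ V.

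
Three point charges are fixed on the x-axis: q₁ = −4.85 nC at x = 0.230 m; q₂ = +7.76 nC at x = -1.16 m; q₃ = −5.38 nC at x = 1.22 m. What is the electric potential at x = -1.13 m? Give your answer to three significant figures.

The total potential is the scalar sum of each charge's contribution, V = Σ kqᵢ/rᵢ.
Distances from the field point to each charge: r₁ = 1.36 m, r₂ = 0.0300 m, r₃ = 2.35 m.
V = k[(-4.85×10⁻⁹)/(1.36) + (7.76×10⁻⁹)/(0.0300) + (-5.38×10⁻⁹)/(2.35)] = 2270 V.

2270 V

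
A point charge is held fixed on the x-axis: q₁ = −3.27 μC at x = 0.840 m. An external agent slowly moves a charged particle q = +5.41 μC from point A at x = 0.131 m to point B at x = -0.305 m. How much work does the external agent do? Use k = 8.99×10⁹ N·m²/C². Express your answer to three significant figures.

For quasistatic motion the external work equals the change in potential energy: W_ext = qΔV = q(V_B − V_A).
At A: distance to the source charge is 0.709 m; V_A = kq₁/r = -4.15×10⁴ V.
At B: distance to the source charge is 1.15 m; V_B = kq₁/r = -2.57×10⁴ V.
ΔV = V_B − V_A = 1.58×10⁴ V.
W_ext = qΔV = (5.41×10⁻⁶ C)(1.58×10⁴ V) = 0.0854 J.

0.0854 J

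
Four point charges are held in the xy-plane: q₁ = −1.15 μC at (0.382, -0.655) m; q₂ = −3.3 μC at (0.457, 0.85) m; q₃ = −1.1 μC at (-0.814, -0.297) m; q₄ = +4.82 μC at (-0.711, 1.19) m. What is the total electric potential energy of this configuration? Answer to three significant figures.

-0.122 J

The assembly work is the sum of pairwise potential energies, U = Σ_{i<j} kqᵢqⱼ/rᵢⱼ.
Pair separations: r₁₂ = 1.51 m, r₁₃ = 1.25 m, r₁₄ = 2.14 m, r₂₃ = 1.71 m, r₂₄ = 1.22 m, r₃₄ = 1.49 m.
Summing all 6 pair terms gives U = -0.122 J.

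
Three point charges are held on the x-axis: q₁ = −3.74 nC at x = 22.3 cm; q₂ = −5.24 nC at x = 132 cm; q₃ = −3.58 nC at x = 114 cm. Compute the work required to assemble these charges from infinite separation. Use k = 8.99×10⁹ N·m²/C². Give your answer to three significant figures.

1.23×10⁻⁶ J

The assembly work is the sum of pairwise potential energies, U = Σ_{i<j} kqᵢqⱼ/rᵢⱼ.
Pair separations: r₁₂ = 1.10 m, r₁₃ = 0.917 m, r₂₃ = 0.180 m.
U = (1.61×10⁻⁷) + (1.31×10⁻⁷) + (9.37×10⁻⁷) = 1.23×10⁻⁶ J.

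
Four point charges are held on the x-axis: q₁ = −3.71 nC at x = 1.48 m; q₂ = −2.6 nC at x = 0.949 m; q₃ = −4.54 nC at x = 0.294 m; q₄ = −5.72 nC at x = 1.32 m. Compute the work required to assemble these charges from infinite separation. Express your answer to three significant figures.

2.23×10⁻⁶ J

The work to assemble the configuration equals its total potential energy, U = Σ kqᵢqⱼ/rᵢⱼ over all pairs.
Pair separations: r₁₂ = 0.531 m, r₁₃ = 1.19 m, r₁₄ = 0.160 m, r₂₃ = 0.655 m, r₂₄ = 0.371 m, r₃₄ = 1.03 m.
Summing all 6 pair terms gives U = 2.23×10⁻⁶ J.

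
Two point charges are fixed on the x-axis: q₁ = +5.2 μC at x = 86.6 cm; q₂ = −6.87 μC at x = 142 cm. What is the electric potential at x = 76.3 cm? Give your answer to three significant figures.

3.60×10⁵ V

The total potential is the scalar sum of each charge's contribution, V = Σ kqᵢ/rᵢ.
Distances from the field point to each charge: r₁ = 0.103 m, r₂ = 0.657 m.
V = k[(5.20×10⁻⁶)/(0.103) + (-6.87×10⁻⁶)/(0.657)] = 3.60×10⁵ V.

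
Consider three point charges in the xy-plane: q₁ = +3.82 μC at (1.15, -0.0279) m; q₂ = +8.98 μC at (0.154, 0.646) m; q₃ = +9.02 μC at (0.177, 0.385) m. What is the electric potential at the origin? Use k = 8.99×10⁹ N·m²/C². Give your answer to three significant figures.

The total potential is the scalar sum of each charge's contribution, V = Σ kqᵢ/rᵢ.
Distances from the field point to each charge: r₁ = 1.15 m, r₂ = 0.664 m, r₃ = 0.424 m.
V = k[(3.82×10⁻⁶)/(1.15) + (8.98×10⁻⁶)/(0.664) + (9.02×10⁻⁶)/(0.424)] = 3.43×10⁵ V.

3.43×10⁵ V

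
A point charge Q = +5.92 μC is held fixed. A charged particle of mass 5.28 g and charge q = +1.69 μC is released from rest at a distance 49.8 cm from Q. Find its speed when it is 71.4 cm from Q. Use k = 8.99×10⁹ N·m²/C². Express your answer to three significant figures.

Only the electrostatic force acts, so mechanical energy is conserved: ½mv² = U₁ − U₂ = kQq(1/r₁ − 1/r₂).
U₁ − U₂ = (8.99×10⁹ N·m²/C²)(5.92×10⁻⁶ C)(1.69×10⁻⁶ C)(1/0.498 − 1/0.714) = 0.0546 J.
v = √(2·0.0546/5.28×10⁻³) = 4.55 m/s.

4.55 m/s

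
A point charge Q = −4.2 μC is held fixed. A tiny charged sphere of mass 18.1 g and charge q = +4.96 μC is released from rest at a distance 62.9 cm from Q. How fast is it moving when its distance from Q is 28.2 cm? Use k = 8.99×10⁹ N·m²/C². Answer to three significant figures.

6.36 m/s

Only the electrostatic force acts, so mechanical energy is conserved: ½mv² = U₁ − U₂ = kQq(1/r₁ − 1/r₂).
U₁ − U₂ = (8.99×10⁹ N·m²/C²)(-4.20×10⁻⁶ C)(4.96×10⁻⁶ C)(1/0.629 − 1/0.282) = 0.366 J.
v = √(2·0.366/0.0181) = 6.36 m/s.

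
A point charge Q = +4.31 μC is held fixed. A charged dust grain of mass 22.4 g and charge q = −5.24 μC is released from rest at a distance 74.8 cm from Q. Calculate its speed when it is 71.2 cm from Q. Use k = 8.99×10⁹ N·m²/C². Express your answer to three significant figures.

Only the electrostatic force acts, so mechanical energy is conserved: ½mv² = U₁ − U₂ = kQq(1/r₁ − 1/r₂).
U₁ − U₂ = (8.99×10⁹ N·m²/C²)(4.31×10⁻⁶ C)(-5.24×10⁻⁶ C)(1/0.748 − 1/0.712) = 0.0137 J.
v = √(2·0.0137/0.0224) = 1.11 m/s.

1.11 m/s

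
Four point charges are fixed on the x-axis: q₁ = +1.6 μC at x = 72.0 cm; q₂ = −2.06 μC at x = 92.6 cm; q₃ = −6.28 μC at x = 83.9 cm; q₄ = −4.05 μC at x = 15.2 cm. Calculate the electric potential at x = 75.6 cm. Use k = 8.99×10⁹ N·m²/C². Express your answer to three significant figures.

-4.50×10⁵ V

The total potential is the scalar sum of each charge's contribution, V = Σ kqᵢ/rᵢ.
Distances from the field point to each charge: r₁ = 0.0360 m, r₂ = 0.170 m, r₃ = 0.0830 m, r₄ = 0.604 m.
V = k[(1.60×10⁻⁶)/(0.0360) + (-2.06×10⁻⁶)/(0.170) + (-6.28×10⁻⁶)/(0.0830) + (-4.05×10⁻⁶)/(0.604)] = -4.50×10⁵ V.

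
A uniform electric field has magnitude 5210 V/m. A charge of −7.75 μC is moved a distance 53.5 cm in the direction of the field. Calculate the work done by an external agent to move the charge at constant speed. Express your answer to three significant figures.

The potential change for a displacement 53.5 cm in the direction of the field is ΔV = −Ed = -2790 V.
W_ext = qΔV = 0.0216 J.

0.0216 J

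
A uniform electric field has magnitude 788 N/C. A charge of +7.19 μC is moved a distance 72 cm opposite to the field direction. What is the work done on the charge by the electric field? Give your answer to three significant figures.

The potential change for a displacement 72 cm opposite to the field direction is ΔV = +Ed = 567 V.
W_field = −qΔV = -4.08×10⁻³ J.

-4.08×10⁻³ J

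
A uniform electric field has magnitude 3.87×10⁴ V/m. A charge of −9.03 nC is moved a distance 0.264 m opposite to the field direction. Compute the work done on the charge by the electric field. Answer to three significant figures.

9.23×10⁻⁵ J

The potential change for a displacement 0.264 m opposite to the field direction is ΔV = +Ed = 1.02×10⁴ V.
W_field = −qΔV = 9.23×10⁻⁵ J.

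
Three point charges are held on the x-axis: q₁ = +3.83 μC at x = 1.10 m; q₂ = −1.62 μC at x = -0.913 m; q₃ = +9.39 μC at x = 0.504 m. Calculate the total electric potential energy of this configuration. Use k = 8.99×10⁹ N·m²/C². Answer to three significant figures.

0.418 J

The work to assemble the configuration equals its total potential energy, U = Σ kqᵢqⱼ/rᵢⱼ over all pairs.
Pair separations: r₁₂ = 2.01 m, r₁₃ = 0.596 m, r₂₃ = 1.42 m.
U = (-0.0277) + (0.542) + (-0.0965) = 0.418 J.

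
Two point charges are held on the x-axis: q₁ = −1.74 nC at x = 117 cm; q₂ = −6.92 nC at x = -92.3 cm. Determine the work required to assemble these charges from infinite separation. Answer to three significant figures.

5.17×10⁻⁸ J

The work to assemble the configuration equals its total potential energy, U = Σ kqᵢqⱼ/rᵢⱼ over all pairs.
Pair separations: r₁₂ = 2.09 m.
U = (5.17×10⁻⁸) = 5.17×10⁻⁸ J.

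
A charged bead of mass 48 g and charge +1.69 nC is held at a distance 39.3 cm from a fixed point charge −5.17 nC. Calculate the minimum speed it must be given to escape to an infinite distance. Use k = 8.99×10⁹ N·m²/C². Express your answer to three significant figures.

2.89×10⁻³ m/s

To just escape, total mechanical energy must reach zero at infinity: ½mv²_min + U = 0, so ½mv²_min = −U = |kQq|/r.
|U| = |kQq|/r = (8.99×10⁹ N·m²/C²)(5.17×10⁻⁹)(1.69×10⁻⁹)/(0.393) = 2.00×10⁻⁷ J.
v_min = √(2|U|/m) = √(2·2.00×10⁻⁷/0.0480) = 2.89×10⁻³ m/s.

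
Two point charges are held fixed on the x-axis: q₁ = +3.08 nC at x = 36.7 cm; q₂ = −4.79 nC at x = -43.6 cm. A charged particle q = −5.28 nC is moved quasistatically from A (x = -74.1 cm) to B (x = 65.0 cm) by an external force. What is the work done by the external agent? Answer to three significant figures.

For quasistatic motion the external work equals the change in potential energy: W_ext = qΔV = q(V_B − V_A).
At A: distances to the source charges are 1.11 m, 0.305 m; V_A = Σ kqᵢ/rᵢ = -116 V.
At B: distances to the source charges are 0.283 m, 1.09 m; V_B = Σ kqᵢ/rᵢ = 58.2 V.
ΔV = V_B − V_A = 174 V.
W_ext = qΔV = (-5.28×10⁻⁹ C)(174 V) = -9.21×10⁻⁷ J.

-9.21×10⁻⁷ J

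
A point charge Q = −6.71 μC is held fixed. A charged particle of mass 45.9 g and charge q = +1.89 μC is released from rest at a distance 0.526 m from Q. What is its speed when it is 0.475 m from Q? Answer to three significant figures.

Only the electrostatic force acts, so mechanical energy is conserved: ½mv² = U₁ − U₂ = kQq(1/r₁ − 1/r₂).
U₁ − U₂ = (8.99×10⁹ N·m²/C²)(-6.71×10⁻⁶ C)(1.89×10⁻⁶ C)(1/0.526 − 1/0.475) = 0.0233 J.
v = √(2·0.0233/0.0459) = 1.01 m/s.

1.01 m/s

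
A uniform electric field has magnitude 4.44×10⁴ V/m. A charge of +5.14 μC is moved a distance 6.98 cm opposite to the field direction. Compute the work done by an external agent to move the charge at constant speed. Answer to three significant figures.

0.0159 J

The potential change for a displacement 6.98 cm opposite to the field direction is ΔV = +Ed = 3100 V.
W_ext = qΔV = 0.0159 J.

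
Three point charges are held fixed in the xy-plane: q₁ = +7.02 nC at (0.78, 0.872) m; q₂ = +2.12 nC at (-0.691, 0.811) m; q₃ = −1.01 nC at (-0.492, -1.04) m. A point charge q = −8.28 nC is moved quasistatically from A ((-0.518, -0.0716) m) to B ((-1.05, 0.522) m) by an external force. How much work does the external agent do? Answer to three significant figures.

For quasistatic motion the external work equals the change in potential energy: W_ext = qΔV = q(V_B − V_A).
At A: distances to the source charges are 1.60 m, 0.899 m, 0.969 m; V_A = Σ kqᵢ/rᵢ = 51.1 V.
At B: distances to the source charges are 1.86 m, 0.461 m, 1.66 m; V_B = Σ kqᵢ/rᵢ = 69.8 V.
ΔV = V_B − V_A = 18.6 V.
W_ext = qΔV = (-8.28×10⁻⁹ C)(18.6 V) = -1.54×10⁻⁷ J.

-1.54×10⁻⁷ J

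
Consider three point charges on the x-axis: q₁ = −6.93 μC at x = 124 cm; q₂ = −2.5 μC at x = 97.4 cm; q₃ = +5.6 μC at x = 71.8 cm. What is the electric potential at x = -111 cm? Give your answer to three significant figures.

-9760 V

Electric potential is a scalar, so the contributions from each charge add algebraically: V = Σ kqᵢ/rᵢ.
Distances from the field point to each charge: r₁ = 2.35 m, r₂ = 2.08 m, r₃ = 1.83 m.
V = k[(-6.93×10⁻⁶)/(2.35) + (-2.50×10⁻⁶)/(2.08) + (5.60×10⁻⁶)/(1.83)] = -9760 V.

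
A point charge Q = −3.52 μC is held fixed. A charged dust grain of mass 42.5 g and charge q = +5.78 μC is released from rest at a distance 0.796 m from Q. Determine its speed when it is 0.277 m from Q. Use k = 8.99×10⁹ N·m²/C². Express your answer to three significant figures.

4.50 m/s

Only the electrostatic force acts, so mechanical energy is conserved: ½mv² = U₁ − U₂ = kQq(1/r₁ − 1/r₂).
U₁ − U₂ = (8.99×10⁹ N·m²/C²)(-3.52×10⁻⁶ C)(5.78×10⁻⁶ C)(1/0.796 − 1/0.277) = 0.431 J.
v = √(2·0.431/0.0425) = 4.50 m/s.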